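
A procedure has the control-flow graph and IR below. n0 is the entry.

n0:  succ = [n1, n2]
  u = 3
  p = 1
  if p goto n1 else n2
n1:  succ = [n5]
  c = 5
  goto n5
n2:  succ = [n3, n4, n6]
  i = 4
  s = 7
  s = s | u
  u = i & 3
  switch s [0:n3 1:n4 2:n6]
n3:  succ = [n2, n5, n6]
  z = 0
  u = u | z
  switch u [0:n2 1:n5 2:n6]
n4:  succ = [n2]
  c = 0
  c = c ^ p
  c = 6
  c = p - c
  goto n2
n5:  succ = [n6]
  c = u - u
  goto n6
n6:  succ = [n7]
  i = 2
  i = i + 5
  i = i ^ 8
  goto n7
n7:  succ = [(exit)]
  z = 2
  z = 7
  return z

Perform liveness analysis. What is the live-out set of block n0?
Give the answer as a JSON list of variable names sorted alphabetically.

Answer: ["p", "u"]

Working:
def/use:
  n0: {p,u} / ∅
  n1: {c} / ∅
  n2: {i,s,u} / {u}
  n3: {u,z} / {u}
  n4: {c} / {p}
  n5: {c} / {u}
  n6: {i} / ∅
  n7: {z} / ∅

Backward fixpoint:
  live n0: ∅→{p,u}
  live n1: {u}→{u}
  live n2: {p,u}→{p,u}
  live n3: {p,u}→{p,u}
  live n4: {p,u}→{p,u}
  live n5: {u}→∅
  live n6: ∅→∅
  live n7: ∅→∅

live-out(n0) = ["p", "u"]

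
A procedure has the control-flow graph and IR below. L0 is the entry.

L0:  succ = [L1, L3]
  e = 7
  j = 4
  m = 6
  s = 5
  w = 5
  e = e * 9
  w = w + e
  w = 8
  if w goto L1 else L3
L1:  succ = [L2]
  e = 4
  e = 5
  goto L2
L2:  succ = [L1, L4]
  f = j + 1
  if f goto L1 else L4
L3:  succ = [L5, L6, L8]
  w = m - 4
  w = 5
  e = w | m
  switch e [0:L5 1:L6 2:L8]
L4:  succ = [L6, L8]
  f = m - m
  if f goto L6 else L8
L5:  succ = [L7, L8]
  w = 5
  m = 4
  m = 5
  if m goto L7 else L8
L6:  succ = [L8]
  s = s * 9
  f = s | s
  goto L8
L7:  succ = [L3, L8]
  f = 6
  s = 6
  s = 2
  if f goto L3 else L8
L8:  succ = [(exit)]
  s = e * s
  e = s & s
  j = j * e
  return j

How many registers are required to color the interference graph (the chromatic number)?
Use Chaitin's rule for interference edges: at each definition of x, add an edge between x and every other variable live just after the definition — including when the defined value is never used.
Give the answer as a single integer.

Per-block:
  L0: {e,j,m,s,w} / ∅
  L1: {e} / ∅
  L2: {f} / {j}
  L3: {e,w} / {m}
  L4: {f} / {m}
  L5: {m,w} / ∅
  L6: {f,s} / {s}
  L7: {f,s} / ∅
  L8: {e,j,s} / {e,j,s}

Backward fixpoint:
  L0 li=∅ lo={j,m,s}
  L1 li={j,m,s} lo={e,j,m,s}
  L2 li={e,j,m,s} lo={e,j,m,s}
  L3 li={j,m,s} lo={e,j,s}
  L4 li={e,j,m,s} lo={e,j,s}
  L5 li={e,j,s} lo={e,j,m,s}
  L6 li={e,j,s} lo={e,j,s}
  L7 li={e,j,m} lo={e,j,m,s}
  L8 li={e,j,s} lo=∅

Interference:
  e — {f,j,m,s,w}
  f — {e,j,m,s}
  j — {e,f,m,s,w}
  m — {e,f,j,s,w}
  s — {e,f,j,m,w}
  w — {e,j,m,s}

Registers:
  lower bound: {e,f,j,m,s} mutually conflict ⇒ χ ≥ 5
  assign e→R0 f→R4 j→R1 m→R2 s→R3 w→R4 — no edge inside a register ⇒ χ ≤ 5
  χ = 5

Answer: 5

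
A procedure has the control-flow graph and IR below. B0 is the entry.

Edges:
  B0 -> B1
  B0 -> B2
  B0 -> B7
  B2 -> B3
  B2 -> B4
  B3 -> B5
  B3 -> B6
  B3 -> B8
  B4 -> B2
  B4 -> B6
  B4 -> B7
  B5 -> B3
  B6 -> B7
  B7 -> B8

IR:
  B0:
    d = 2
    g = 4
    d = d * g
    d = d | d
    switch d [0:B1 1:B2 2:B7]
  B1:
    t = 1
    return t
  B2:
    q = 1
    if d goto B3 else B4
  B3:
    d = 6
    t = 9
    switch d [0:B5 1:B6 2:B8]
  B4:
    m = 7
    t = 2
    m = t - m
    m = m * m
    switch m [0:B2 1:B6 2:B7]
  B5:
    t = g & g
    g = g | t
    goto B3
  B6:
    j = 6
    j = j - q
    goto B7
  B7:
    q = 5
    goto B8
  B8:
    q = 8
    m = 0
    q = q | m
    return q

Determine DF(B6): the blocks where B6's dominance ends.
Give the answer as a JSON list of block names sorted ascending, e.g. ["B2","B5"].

idom tree: B1←B0 B2←B0 B3←B2 B4←B2 B5←B3 B6←B2 B7←B0 B8←B0
Join-block Dom:
  B2: preds {B0,B4}: {B0} ∩ {B0,B2,B4} = {B0}; idom=B0
  B3: preds {B2,B5}: {B0,B2} ∩ {B0,B2,B3,B5} = {B0,B2}; idom=B2
  B6: preds {B3,B4}: {B0,B2,B3} ∩ {B0,B2,B4} = {B0,B2}; idom=B2
  B7: preds {B0,B4,B6}: {B0} ∩ {B0,B2,B4} ∩ {B0,B2,B6} = {B0}; idom=B0
  B8: preds {B3,B7}: {B0,B2,B3} ∩ {B0,B7} = {B0}; idom=B0

DF derivation:
  join B2 pred B0: · stop@B0
  join B2 pred B4: B4→B2 stop@B0
  join B3 pred B2: · stop@B2
  join B3 pred B5: B5→B3 stop@B2
  join B6 pred B3: B3 stop@B2
  join B6 pred B4: B4 stop@B2
  join B7 pred B0: · stop@B0
  join B7 pred B4: B4→B2 stop@B0
  join B7 pred B6: B6→B2 stop@B0
  join B8 pred B3: B3→B2 stop@B0
  join B8 pred B7: B7 stop@B0
  DF(B0)=∅
  DF(B1)=∅
  DF(B2)={B2,B7,B8}
  DF(B3)={B3,B6,B8}
  DF(B4)={B2,B6,B7}
  DF(B5)={B3}
  DF(B6)={B7}
  DF(B7)={B8}
  DF(B8)=∅

DF(B6) = ["B7"]

Answer: ["B7"]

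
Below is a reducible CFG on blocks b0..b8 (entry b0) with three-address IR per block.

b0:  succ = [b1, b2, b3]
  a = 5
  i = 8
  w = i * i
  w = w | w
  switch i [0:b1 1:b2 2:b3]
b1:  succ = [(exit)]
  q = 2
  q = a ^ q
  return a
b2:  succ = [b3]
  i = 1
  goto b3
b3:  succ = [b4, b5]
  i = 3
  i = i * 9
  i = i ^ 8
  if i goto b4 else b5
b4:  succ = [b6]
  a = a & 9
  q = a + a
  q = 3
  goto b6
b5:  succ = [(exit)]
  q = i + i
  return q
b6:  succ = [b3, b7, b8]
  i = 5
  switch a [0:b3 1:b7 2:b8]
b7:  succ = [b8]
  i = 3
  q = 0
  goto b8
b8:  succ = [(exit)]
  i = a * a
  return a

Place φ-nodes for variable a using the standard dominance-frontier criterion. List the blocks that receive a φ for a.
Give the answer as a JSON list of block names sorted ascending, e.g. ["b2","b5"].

Answer: ["b3"]

Derivation:
idom tree: b1←b0 b2←b0 b3←b0 b4←b3 b5←b3 b6←b4 b7←b6 b8←b6
Dom∩ at merges:
  b3: preds {b0,b2,b6}: {b0} ∩ {b0,b2} ∩ {b0,b3,b4,b6} = {b0}; idom=b0
  b8: preds {b6,b7}: {b0,b3,b4,b6} ∩ {b0,b3,b4,b6,b7} = {b0,b3,b4,b6}; idom=b6

DF derivation:
  join b3 pred b0: · stop@b0
  join b3 pred b2: b2 stop@b0
  join b3 pred b6: b6→b4→b3 stop@b0
  join b8 pred b6: · stop@b6
  join b8 pred b7: b7 stop@b6
  b0 → ∅
  b1 → ∅
  b2 → {b3}
  b3 → {b3}
  b4 → {b3}
  b5 → ∅
  b6 → {b3}
  b7 → {b8}
  b8 → ∅

φ for a: defs {b0,b4}
  DF⁺ = {b3}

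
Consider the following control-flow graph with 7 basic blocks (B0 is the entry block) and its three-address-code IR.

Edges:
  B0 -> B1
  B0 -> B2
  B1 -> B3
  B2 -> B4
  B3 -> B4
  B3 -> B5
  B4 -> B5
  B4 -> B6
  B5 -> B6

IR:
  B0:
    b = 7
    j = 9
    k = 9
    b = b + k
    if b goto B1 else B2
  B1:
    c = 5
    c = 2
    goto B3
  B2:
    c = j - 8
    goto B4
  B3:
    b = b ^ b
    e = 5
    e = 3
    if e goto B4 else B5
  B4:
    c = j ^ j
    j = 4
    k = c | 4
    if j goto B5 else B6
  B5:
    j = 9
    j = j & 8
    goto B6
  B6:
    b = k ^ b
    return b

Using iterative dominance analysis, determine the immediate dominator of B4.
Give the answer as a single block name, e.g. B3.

Answer: B0

Working:
idom tree: B1←B0 B2←B0 B3←B1 B4←B0 B5←B0 B6←B0
Join-block Dom:
  B4: preds {B2,B3}: {B0,B2} ∩ {B0,B1,B3} = {B0}; idom=B0
  B5: preds {B3,B4}: {B0,B1,B3} ∩ {B0,B4} = {B0}; idom=B0
  B6: preds {B4,B5}: {B0,B4} ∩ {B0,B5} = {B0}; idom=B0

idom(B4) = B0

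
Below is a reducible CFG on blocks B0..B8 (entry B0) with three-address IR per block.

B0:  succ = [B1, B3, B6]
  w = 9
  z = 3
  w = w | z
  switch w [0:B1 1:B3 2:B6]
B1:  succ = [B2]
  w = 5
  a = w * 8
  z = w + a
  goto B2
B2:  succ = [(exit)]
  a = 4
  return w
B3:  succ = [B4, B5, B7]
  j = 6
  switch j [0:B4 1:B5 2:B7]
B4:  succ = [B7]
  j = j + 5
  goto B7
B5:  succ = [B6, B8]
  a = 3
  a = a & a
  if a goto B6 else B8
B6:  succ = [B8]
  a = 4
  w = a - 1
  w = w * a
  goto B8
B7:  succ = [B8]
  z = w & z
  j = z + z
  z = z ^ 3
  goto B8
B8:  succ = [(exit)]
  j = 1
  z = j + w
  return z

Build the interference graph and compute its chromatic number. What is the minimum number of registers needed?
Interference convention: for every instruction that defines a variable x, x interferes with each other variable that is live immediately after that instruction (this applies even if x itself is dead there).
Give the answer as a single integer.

Block summaries:
  B0: {w,z} / ∅
  B1: {a,w,z} / ∅
  B2: {a} / {w}
  B3: {j} / ∅
  B4: {j} / {j}
  B5: {a} / ∅
  B6: {a,w} / ∅
  B7: {j,z} / {w,z}
  B8: {j,z} / {w}

Liveness:
  live B0: ∅→{w,z}
  live B1: ∅→{w}
  live B2: {w}→∅
  live B3: {w,z}→{j,w,z}
  live B4: {j,w,z}→{w,z}
  live B5: {w}→{w}
  live B6: ∅→{w}
  live B7: {w,z}→{w}
  live B8: {w}→∅

Interference:
  a: {w}
  j: {w,z}
  w: {a,j,z}
  z: {j,w}

Chromatic number:
  clique {j,w,z} ⇒ need ≥ 3
  assign a→r1 j→r1 w→r0 z→r2 — no edge inside a register ⇒ χ ≤ 3
  χ = 3

Answer: 3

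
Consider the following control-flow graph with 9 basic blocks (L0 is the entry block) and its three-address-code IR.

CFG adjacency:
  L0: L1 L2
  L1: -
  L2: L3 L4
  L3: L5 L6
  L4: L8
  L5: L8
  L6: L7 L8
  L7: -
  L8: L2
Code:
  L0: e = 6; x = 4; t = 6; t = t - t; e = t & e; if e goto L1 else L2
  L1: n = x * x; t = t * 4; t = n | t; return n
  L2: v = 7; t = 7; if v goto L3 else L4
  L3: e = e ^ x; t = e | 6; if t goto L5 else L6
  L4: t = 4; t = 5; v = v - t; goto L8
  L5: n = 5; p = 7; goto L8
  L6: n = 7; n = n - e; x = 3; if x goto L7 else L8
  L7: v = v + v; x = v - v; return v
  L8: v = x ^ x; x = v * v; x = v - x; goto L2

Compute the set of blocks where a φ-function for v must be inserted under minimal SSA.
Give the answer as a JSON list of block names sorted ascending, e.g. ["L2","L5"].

Answer: ["L2", "L8"]

Derivation:
idom tree: L1←L0 L2←L0 L3←L2 L4←L2 L5←L3 L6←L3 L7←L6 L8←L2
Dom at joins:
  L2: preds {L0,L8}: {L0} ∩ {L0,L2,L8} = {L0}; idom=L0
  L8: preds {L4,L5,L6}: {L0,L2,L4} ∩ {L0,L2,L3,L5} ∩ {L0,L2,L3,L6} = {L0,L2}; idom=L2

Frontier:
  join L2 pred L0: · stop@L0
  join L2 pred L8: L8→L2 stop@L0
  join L8 pred L4: L4 stop@L2
  join L8 pred L5: L5→L3 stop@L2
  join L8 pred L6: L6→L3 stop@L2
  DF(L0)=∅
  DF(L1)=∅
  DF(L2)={L2}
  DF(L3)={L8}
  DF(L4)={L8}
  DF(L5)={L8}
  DF(L6)={L8}
  DF(L7)=∅
  DF(L8)={L2}

φ for v: defs {L2,L4,L7,L8}
  DF⁺ = {L2,L8}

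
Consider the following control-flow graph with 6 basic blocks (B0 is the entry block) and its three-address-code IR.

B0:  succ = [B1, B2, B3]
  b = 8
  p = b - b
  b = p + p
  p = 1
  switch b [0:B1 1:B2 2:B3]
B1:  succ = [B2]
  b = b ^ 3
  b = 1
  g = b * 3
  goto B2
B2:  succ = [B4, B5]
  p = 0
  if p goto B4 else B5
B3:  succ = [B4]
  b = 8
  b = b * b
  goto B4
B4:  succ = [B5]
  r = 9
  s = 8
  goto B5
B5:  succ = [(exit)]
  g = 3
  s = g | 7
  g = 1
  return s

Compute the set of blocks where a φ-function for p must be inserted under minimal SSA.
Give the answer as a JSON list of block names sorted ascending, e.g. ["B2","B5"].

idom tree: B1←B0 B2←B0 B3←B0 B4←B0 B5←B0
Join-block Dom:
  B2: preds {B0,B1}: {B0} ∩ {B0,B1} = {B0}; idom=B0
  B4: preds {B2,B3}: {B0,B2} ∩ {B0,B3} = {B0}; idom=B0
  B5: preds {B2,B4}: {B0,B2} ∩ {B0,B4} = {B0}; idom=B0

DF derivation:
  B2←B0: walk · to B0
  B2←B1: walk B1 to B0
  B4←B2: walk B2 to B0
  B4←B3: walk B3 to B0
  B5←B2: walk B2 to B0
  B5←B4: walk B4 to B0
  B0: DF=∅
  B1: DF={B2}
  B2: DF={B4,B5}
  B3: DF={B4}
  B4: DF={B5}
  B5: DF=∅

φ for p: defs {B0,B2}
  DF⁺ = {B4,B5}

Answer: ["B4", "B5"]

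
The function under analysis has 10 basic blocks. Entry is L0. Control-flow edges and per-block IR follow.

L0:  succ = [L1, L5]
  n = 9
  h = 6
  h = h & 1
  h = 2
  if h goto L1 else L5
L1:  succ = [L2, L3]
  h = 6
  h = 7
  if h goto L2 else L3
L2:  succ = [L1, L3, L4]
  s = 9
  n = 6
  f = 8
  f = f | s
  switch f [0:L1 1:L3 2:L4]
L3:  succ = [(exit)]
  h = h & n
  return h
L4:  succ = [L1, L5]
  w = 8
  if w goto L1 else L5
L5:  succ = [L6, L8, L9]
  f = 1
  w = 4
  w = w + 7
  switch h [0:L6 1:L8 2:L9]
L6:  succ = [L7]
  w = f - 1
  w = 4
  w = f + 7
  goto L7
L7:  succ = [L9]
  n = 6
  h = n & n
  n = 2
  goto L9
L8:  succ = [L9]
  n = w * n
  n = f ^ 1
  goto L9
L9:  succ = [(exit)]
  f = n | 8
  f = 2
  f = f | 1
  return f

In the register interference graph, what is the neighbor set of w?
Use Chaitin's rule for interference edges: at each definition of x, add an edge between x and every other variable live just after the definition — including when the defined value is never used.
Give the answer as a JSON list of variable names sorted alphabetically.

Answer: ["f", "h", "n"]

Analysis:
Per-block:
  L0: def={h,n} ue=∅
  L1: def={h} ue=∅
  L2: def={f,n,s} ue=∅
  L3: def={h} ue={h,n}
  L4: def={w} ue=∅
  L5: def={f,w} ue={h}
  L6: def={w} ue={f}
  L7: def={h,n} ue=∅
  L8: def={n} ue={f,n,w}
  L9: def={f} ue={n}

Backward fixpoint:
  L0 li=∅ lo={h,n}
  L1 li={n} lo={h,n}
  L2 li={h} lo={h,n}
  L3 li={h,n} lo=∅
  L4 li={h,n} lo={h,n}
  L5 li={h,n} lo={f,n,w}
  L6 li={f} lo=∅
  L7 li=∅ lo={n}
  L8 li={f,n,w} lo={n}
  L9 li={n} lo=∅

Interfere edges:
  f — {h,n,s,w}
  h — {f,n,s,w}
  n — {f,h,s,w}
  s — {f,h,n}
  w — {f,h,n}

N(w) = ["f", "h", "n"]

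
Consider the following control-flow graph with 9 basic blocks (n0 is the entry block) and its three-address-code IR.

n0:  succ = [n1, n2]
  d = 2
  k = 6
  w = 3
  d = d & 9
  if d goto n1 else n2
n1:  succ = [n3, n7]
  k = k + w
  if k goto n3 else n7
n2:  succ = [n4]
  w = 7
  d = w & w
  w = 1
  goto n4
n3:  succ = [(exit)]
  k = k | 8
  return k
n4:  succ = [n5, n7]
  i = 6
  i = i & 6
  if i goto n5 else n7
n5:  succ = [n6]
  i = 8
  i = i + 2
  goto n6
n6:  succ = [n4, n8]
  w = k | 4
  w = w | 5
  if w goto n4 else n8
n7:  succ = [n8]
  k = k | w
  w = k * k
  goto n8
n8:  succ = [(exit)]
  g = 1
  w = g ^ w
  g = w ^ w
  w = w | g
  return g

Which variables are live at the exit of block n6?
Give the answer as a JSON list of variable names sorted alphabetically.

Answer: ["k", "w"]

Analysis:
Block summaries:
  n0: {d,k,w} / ∅
  n1: {k} / {k,w}
  n2: {d,w} / ∅
  n3: {k} / {k}
  n4: {i} / ∅
  n5: {i} / ∅
  n6: {w} / {k}
  n7: {k,w} / {k,w}
  n8: {g,w} / {w}

Backward fixpoint:
  live n0: ∅→{k,w}
  live n1: {k,w}→{k,w}
  live n2: {k}→{k,w}
  live n3: {k}→∅
  live n4: {k,w}→{k,w}
  live n5: {k}→{k}
  live n6: {k}→{k,w}
  live n7: {k,w}→{w}
  live n8: {w}→∅

live-out(n6) = ["k", "w"]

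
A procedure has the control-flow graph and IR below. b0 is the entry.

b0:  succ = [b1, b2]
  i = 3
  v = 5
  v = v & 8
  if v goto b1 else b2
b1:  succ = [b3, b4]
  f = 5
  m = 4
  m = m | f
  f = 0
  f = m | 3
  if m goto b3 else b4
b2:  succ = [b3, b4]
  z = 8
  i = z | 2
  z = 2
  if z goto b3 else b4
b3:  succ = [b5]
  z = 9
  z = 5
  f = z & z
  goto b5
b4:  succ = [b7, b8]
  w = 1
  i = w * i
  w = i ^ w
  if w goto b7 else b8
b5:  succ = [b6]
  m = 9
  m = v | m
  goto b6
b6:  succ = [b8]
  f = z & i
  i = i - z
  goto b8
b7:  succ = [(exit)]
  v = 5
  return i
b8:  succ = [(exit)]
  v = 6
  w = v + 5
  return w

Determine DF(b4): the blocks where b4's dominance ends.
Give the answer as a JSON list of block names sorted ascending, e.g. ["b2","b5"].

Answer: ["b8"]

Analysis:
idom tree: b1←b0 b2←b0 b3←b0 b4←b0 b5←b3 b6←b5 b7←b4 b8←b0
Dom∩ at merges:
  b3: preds {b1,b2}: {b0,b1} ∩ {b0,b2} = {b0}; idom=b0
  b4: preds {b1,b2}: {b0,b1} ∩ {b0,b2} = {b0}; idom=b0
  b8: preds {b4,b6}: {b0,b4} ∩ {b0,b3,b5,b6} = {b0}; idom=b0

DF derivation:
  join b3 pred b1: b1 stop@b0
  join b3 pred b2: b2 stop@b0
  join b4 pred b1: b1 stop@b0
  join b4 pred b2: b2 stop@b0
  join b8 pred b4: b4 stop@b0
  join b8 pred b6: b6→b5→b3 stop@b0
  DF(b0)=∅
  DF(b1)={b3,b4}
  DF(b2)={b3,b4}
  DF(b3)={b8}
  DF(b4)={b8}
  DF(b5)={b8}
  DF(b6)={b8}
  DF(b7)=∅
  DF(b8)=∅

DF(b4) = ["b8"]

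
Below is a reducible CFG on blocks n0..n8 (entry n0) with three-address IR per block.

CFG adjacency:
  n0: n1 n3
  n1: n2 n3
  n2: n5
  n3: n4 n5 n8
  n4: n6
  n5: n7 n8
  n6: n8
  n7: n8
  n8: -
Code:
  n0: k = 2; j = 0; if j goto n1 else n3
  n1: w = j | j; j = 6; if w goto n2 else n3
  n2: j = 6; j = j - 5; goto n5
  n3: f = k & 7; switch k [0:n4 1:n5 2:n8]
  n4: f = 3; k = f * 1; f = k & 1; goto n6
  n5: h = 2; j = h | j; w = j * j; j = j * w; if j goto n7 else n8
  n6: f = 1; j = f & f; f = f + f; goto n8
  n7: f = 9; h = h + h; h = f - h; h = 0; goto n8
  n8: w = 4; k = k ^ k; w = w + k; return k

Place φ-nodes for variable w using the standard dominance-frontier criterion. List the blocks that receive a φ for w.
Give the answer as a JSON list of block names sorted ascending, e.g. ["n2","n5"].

idom tree: n1←n0 n2←n1 n3←n0 n4←n3 n5←n0 n6←n4 n7←n5 n8←n0
Dom∩ at merges:
  n3: preds {n0,n1}: {n0} ∩ {n0,n1} = {n0}; idom=n0
  n5: preds {n2,n3}: {n0,n1,n2} ∩ {n0,n3} = {n0}; idom=n0
  n8: preds {n3,n5,n6,n7}: {n0,n3} ∩ {n0,n5} ∩ {n0,n3,n4,n6} ∩ {n0,n5,n7} = {n0}; idom=n0

Frontier:
  n3←n0: walk · to n0
  n3←n1: walk n1 to n0
  n5←n2: walk n2→n1 to n0
  n5←n3: walk n3 to n0
  n8←n3: walk n3 to n0
  n8←n5: walk n5 to n0
  n8←n6: walk n6→n4→n3 to n0
  n8←n7: walk n7→n5 to n0
  n0: DF=∅
  n1: DF={n3,n5}
  n2: DF={n5}
  n3: DF={n5,n8}
  n4: DF={n8}
  n5: DF={n8}
  n6: DF={n8}
  n7: DF={n8}
  n8: DF=∅

φ for w: defs {n1,n5,n8}
  DF⁺ = {n3,n5,n8}

Answer: ["n3", "n5", "n8"]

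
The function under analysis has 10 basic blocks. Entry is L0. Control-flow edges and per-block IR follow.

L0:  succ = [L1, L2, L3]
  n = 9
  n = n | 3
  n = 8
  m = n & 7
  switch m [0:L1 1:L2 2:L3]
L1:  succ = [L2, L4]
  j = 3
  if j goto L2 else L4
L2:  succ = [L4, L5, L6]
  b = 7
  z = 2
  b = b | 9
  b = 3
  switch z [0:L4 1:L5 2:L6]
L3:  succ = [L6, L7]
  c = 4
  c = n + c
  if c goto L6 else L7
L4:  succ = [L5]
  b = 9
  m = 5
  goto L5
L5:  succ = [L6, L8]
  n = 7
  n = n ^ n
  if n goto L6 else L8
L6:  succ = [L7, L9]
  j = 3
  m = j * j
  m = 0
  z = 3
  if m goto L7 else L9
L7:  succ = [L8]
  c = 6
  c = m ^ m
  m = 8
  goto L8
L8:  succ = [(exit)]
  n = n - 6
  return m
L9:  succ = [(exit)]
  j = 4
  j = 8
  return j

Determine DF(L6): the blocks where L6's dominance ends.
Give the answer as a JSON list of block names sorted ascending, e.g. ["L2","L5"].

Answer: ["L7"]

Working:
idom tree: L1←L0 L2←L0 L3←L0 L4←L0 L5←L0 L6←L0 L7←L0 L8←L0 L9←L6
Join-block Dom:
  L2: preds {L0,L1}: {L0} ∩ {L0,L1} = {L0}; idom=L0
  L4: preds {L1,L2}: {L0,L1} ∩ {L0,L2} = {L0}; idom=L0
  L5: preds {L2,L4}: {L0,L2} ∩ {L0,L4} = {L0}; idom=L0
  L6: preds {L2,L3,L5}: {L0,L2} ∩ {L0,L3} ∩ {L0,L5} = {L0}; idom=L0
  L7: preds {L3,L6}: {L0,L3} ∩ {L0,L6} = {L0}; idom=L0
  L8: preds {L5,L7}: {L0,L5} ∩ {L0,L7} = {L0}; idom=L0

Frontier:
  L2←L0: walk · to L0
  L2←L1: walk L1 to L0
  L4←L1: walk L1 to L0
  L4←L2: walk L2 to L0
  L5←L2: walk L2 to L0
  L5←L4: walk L4 to L0
  L6←L2: walk L2 to L0
  L6←L3: walk L3 to L0
  L6←L5: walk L5 to L0
  L7←L3: walk L3 to L0
  L7←L6: walk L6 to L0
  L8←L5: walk L5 to L0
  L8←L7: walk L7 to L0
  DF(L0)=∅
  DF(L1)={L2,L4}
  DF(L2)={L4,L5,L6}
  DF(L3)={L6,L7}
  DF(L4)={L5}
  DF(L5)={L6,L8}
  DF(L6)={L7}
  DF(L7)={L8}
  DF(L8)=∅
  DF(L9)=∅

DF(L6) = ["L7"]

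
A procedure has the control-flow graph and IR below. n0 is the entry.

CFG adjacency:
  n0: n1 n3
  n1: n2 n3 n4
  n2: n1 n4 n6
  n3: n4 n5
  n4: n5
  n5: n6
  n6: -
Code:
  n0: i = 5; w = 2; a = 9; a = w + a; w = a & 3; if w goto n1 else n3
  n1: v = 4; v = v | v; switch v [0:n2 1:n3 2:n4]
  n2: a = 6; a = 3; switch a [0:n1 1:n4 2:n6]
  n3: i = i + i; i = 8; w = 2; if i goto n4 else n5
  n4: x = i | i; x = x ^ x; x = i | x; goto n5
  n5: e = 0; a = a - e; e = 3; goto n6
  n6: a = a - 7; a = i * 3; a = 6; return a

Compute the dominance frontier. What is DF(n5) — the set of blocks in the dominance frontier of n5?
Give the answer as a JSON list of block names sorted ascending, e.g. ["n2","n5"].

Answer: ["n6"]

Derivation:
idom tree: n1←n0 n2←n1 n3←n0 n4←n0 n5←n0 n6←n0
Dom at joins:
  n1: preds {n0,n2}: {n0} ∩ {n0,n1,n2} = {n0}; idom=n0
  n3: preds {n0,n1}: {n0} ∩ {n0,n1} = {n0}; idom=n0
  n4: preds {n1,n2,n3}: {n0,n1} ∩ {n0,n1,n2} ∩ {n0,n3} = {n0}; idom=n0
  n5: preds {n3,n4}: {n0,n3} ∩ {n0,n4} = {n0}; idom=n0
  n6: preds {n2,n5}: {n0,n1,n2} ∩ {n0,n5} = {n0}; idom=n0

DF derivation:
  join n1 pred n0: · stop@n0
  join n1 pred n2: n2→n1 stop@n0
  join n3 pred n0: · stop@n0
  join n3 pred n1: n1 stop@n0
  join n4 pred n1: n1 stop@n0
  join n4 pred n2: n2→n1 stop@n0
  join n4 pred n3: n3 stop@n0
  join n5 pred n3: n3 stop@n0
  join n5 pred n4: n4 stop@n0
  join n6 pred n2: n2→n1 stop@n0
  join n6 pred n5: n5 stop@n0
  n0: DF=∅
  n1: DF={n1,n3,n4,n6}
  n2: DF={n1,n4,n6}
  n3: DF={n4,n5}
  n4: DF={n5}
  n5: DF={n6}
  n6: DF=∅

DF(n5) = ["n6"]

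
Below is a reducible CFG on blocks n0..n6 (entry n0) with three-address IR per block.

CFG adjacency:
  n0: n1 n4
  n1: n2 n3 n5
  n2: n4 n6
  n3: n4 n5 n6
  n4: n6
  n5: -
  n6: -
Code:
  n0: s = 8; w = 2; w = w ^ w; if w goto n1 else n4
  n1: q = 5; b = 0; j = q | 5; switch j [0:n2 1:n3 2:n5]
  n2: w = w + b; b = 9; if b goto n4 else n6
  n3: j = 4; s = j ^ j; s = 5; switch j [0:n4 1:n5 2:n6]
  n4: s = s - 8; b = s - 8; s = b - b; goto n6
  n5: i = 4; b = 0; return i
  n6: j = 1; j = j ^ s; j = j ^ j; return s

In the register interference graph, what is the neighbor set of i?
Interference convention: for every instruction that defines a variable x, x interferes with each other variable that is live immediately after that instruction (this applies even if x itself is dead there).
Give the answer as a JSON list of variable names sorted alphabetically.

def/use:
  n0: {s,w} / ∅
  n1: {b,j,q} / ∅
  n2: {b,w} / {b,w}
  n3: {j,s} / ∅
  n4: {b,s} / {s}
  n5: {b,i} / ∅
  n6: {j} / {s}

Backward fixpoint:
  n0: in=∅ out={s,w}
  n1: in={s,w} out={b,s,w}
  n2: in={b,s,w} out={s}
  n3: in=∅ out={s}
  n4: in={s} out={s}
  n5: in=∅ out=∅
  n6: in={s} out=∅

Interfere edges:
  b: {i,j,q,s,w}
  i: {b}
  j: {b,s,w}
  q: {b,s,w}
  s: {b,j,q,w}
  w: {b,j,q,s}

N(i) = ["b"]

Answer: ["b"]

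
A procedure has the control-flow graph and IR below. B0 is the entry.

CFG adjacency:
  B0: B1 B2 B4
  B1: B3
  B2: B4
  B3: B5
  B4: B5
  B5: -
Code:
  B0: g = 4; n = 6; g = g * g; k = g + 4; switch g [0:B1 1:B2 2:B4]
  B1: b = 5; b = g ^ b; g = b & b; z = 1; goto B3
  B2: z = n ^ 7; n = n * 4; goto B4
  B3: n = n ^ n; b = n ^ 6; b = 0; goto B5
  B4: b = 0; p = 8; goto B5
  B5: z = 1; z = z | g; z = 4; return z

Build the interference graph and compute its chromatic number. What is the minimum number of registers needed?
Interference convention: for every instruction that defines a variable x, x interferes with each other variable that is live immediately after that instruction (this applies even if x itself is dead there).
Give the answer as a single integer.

Answer: 3

Working:
Block summaries:
  B0: {g,k,n} / ∅
  B1: {b,g,z} / {g}
  B2: {n,z} / {n}
  B3: {b,n} / {n}
  B4: {b,p} / ∅
  B5: {z} / {g}

Liveness:
  B0: in=∅ out={g,n}
  B1: in={g,n} out={g,n}
  B2: in={g,n} out={g}
  B3: in={g,n} out={g}
  B4: in={g} out={g}
  B5: in={g} out=∅

Conflict graph:
  b↔{g,n}
  g↔{b,k,n,p,z}
  k↔{g,n}
  n↔{b,g,k,z}
  p↔{g}
  z↔{g,n}

Chromatic number:
  clique {b,g,n} ⇒ need ≥ 3
  3-colouring: R0={g}  R1={n,p}  R2={b,k,z}
  χ = 3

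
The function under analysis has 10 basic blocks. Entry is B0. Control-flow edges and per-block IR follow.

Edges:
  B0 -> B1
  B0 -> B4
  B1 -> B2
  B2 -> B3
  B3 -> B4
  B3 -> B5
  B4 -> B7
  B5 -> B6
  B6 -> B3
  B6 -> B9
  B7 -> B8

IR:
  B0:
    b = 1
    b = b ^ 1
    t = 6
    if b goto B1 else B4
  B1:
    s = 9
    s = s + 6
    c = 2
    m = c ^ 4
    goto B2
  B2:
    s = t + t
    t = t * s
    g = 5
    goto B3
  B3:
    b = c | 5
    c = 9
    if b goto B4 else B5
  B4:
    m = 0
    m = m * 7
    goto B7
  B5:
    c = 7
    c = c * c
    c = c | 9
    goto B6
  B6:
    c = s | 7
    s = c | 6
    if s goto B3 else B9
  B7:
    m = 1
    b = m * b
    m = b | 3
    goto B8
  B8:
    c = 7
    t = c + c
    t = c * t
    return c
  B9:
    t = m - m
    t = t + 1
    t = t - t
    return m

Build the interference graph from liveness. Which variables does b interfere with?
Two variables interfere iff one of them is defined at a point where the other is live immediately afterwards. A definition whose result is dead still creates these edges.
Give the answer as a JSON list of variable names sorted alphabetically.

Answer: ["c", "m", "s", "t"]

Derivation:
Block summaries:
  B0: def={b,t} ue=∅
  B1: def={c,m,s} ue=∅
  B2: def={g,s,t} ue={t}
  B3: def={b,c} ue={c}
  B4: def={m} ue=∅
  B5: def={c} ue=∅
  B6: def={c,s} ue={s}
  B7: def={b,m} ue={b}
  B8: def={c,t} ue=∅
  B9: def={t} ue={m}

Backward fixpoint:
  live B0: ∅→{b,t}
  live B1: {t}→{c,m,t}
  live B2: {c,m,t}→{c,m,s}
  live B3: {c,m,s}→{b,m,s}
  live B4: {b}→{b}
  live B5: {m,s}→{m,s}
  live B6: {m,s}→{c,m,s}
  live B7: {b}→∅
  live B8: ∅→∅
  live B9: {m}→∅

Conflict graph:
  b — {c,m,s,t}
  c — {b,g,m,s,t}
  g — {c,m,s}
  m — {b,c,g,s,t}
  s — {b,c,g,m,t}
  t — {b,c,m,s}

N(b) = ["c", "m", "s", "t"]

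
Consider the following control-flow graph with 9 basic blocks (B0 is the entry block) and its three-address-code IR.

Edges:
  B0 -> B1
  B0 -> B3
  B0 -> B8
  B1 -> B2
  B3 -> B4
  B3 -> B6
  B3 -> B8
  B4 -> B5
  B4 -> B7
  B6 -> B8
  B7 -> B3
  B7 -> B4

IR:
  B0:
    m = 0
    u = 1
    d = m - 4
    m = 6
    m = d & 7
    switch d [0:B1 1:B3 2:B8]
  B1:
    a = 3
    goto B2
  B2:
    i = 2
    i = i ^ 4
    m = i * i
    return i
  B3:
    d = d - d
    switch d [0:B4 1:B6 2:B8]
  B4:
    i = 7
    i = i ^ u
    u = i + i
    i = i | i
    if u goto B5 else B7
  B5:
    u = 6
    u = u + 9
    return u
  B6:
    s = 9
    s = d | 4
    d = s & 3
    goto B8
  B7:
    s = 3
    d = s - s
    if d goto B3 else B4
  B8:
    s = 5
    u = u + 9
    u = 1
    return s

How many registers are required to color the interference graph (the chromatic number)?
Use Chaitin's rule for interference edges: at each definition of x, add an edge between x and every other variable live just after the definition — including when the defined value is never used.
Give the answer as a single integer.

Per-block:
  B0 def {d,m,u} use ∅
  B1 def {a} use ∅
  B2 def {i,m} use ∅
  B3 def {d} use {d}
  B4 def {i,u} use {u}
  B5 def {u} use ∅
  B6 def {d,s} use {d}
  B7 def {d,s} use ∅
  B8 def {s,u} use {u}

Backward fixpoint:
  live B0: ∅→{d,u}
  live B1: ∅→∅
  live B2: ∅→∅
  live B3: {d,u}→{d,u}
  live B4: {u}→{u}
  live B5: ∅→∅
  live B6: {d,u}→{u}
  live B7: {u}→{d,u}
  live B8: {u}→∅

Interference:
  a — ∅
  d — {m,s,u}
  i — {m,u}
  m — {d,i,u}
  s — {d,u}
  u — {d,i,m,s}

Chromatic number:
  {d,m,u} pairwise interfere (3-clique) ⇒ χ ≥ 3
  3-colouring: r0={a,u}  r1={d,i}  r2={m,s}
  χ = 3

Answer: 3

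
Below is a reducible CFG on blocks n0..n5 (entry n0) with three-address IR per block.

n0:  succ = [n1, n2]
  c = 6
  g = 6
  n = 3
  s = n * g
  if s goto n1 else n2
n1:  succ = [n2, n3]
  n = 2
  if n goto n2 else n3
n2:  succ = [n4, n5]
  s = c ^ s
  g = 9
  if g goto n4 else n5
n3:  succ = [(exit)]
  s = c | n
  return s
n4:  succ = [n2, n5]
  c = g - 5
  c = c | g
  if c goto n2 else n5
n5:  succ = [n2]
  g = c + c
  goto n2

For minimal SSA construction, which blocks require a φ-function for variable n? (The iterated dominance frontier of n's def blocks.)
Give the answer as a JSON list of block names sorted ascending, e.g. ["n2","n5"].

Answer: ["n2"]

Derivation:
idom tree: n1←n0 n2←n0 n3←n1 n4←n2 n5←n2
Dom at joins:
  n2: preds {n0,n1,n4,n5}: {n0} ∩ {n0,n1} ∩ {n0,n2,n4} ∩ {n0,n2,n5} = {n0}; idom=n0
  n5: preds {n2,n4}: {n0,n2} ∩ {n0,n2,n4} = {n0,n2}; idom=n2

DF walk-up:
  n2←n0: walk · to n0
  n2←n1: walk n1 to n0
  n2←n4: walk n4→n2 to n0
  n2←n5: walk n5→n2 to n0
  n5←n2: walk · to n2
  n5←n4: walk n4 to n2
  n0 → ∅
  n1 → {n2}
  n2 → {n2}
  n3 → ∅
  n4 → {n2,n5}
  n5 → {n2}

φ for n: defs {n0,n1}
  DF⁺ = {n2}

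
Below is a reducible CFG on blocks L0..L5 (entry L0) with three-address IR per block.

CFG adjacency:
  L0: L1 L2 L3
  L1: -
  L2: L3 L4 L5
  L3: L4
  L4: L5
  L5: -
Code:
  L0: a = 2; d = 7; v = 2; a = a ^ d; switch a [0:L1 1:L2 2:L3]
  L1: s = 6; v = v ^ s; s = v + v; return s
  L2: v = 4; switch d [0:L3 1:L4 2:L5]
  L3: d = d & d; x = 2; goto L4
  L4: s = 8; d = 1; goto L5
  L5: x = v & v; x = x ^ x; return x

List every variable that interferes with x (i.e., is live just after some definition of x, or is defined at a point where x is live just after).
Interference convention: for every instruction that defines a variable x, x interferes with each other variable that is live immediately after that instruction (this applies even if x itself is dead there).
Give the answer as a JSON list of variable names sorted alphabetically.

Answer: ["v"]

Working:
Block summaries:
  L0: def={a,d,v} ue=∅
  L1: def={s,v} ue={v}
  L2: def={v} ue={d}
  L3: def={d,x} ue={d}
  L4: def={d,s} ue=∅
  L5: def={x} ue={v}

Live sets:
  L0 li=∅ lo={d,v}
  L1 li={v} lo=∅
  L2 li={d} lo={d,v}
  L3 li={d,v} lo={v}
  L4 li={v} lo={v}
  L5 li={v} lo=∅

Interfere edges:
  a: {d,v}
  d: {a,v}
  s: {v}
  v: {a,d,s,x}
  x: {v}

N(x) = ["v"]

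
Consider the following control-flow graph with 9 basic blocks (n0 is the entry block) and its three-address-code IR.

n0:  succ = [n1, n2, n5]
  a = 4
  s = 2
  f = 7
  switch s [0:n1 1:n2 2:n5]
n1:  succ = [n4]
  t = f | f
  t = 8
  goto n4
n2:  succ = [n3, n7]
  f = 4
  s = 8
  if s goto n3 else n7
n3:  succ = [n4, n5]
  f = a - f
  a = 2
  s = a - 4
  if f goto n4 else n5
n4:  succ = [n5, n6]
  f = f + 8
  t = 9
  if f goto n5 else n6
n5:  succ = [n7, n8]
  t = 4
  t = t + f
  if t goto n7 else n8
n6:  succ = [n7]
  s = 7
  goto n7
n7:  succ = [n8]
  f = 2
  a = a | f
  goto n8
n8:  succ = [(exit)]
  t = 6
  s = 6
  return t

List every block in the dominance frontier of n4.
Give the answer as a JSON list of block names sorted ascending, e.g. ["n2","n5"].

idom tree: n1←n0 n2←n0 n3←n2 n4←n0 n5←n0 n6←n4 n7←n0 n8←n0
Join-block Dom:
  n4: preds {n1,n3}: {n0,n1} ∩ {n0,n2,n3} = {n0}; idom=n0
  n5: preds {n0,n3,n4}: {n0} ∩ {n0,n2,n3} ∩ {n0,n4} = {n0}; idom=n0
  n7: preds {n2,n5,n6}: {n0,n2} ∩ {n0,n5} ∩ {n0,n4,n6} = {n0}; idom=n0
  n8: preds {n5,n7}: {n0,n5} ∩ {n0,n7} = {n0}; idom=n0

DF walk-up:
  join n4 pred n1: n1 stop@n0
  join n4 pred n3: n3→n2 stop@n0
  join n5 pred n0: · stop@n0
  join n5 pred n3: n3→n2 stop@n0
  join n5 pred n4: n4 stop@n0
  join n7 pred n2: n2 stop@n0
  join n7 pred n5: n5 stop@n0
  join n7 pred n6: n6→n4 stop@n0
  join n8 pred n5: n5 stop@n0
  join n8 pred n7: n7 stop@n0
  n0: DF=∅
  n1: DF={n4}
  n2: DF={n4,n5,n7}
  n3: DF={n4,n5}
  n4: DF={n5,n7}
  n5: DF={n7,n8}
  n6: DF={n7}
  n7: DF={n8}
  n8: DF=∅

DF(n4) = ["n5", "n7"]

Answer: ["n5", "n7"]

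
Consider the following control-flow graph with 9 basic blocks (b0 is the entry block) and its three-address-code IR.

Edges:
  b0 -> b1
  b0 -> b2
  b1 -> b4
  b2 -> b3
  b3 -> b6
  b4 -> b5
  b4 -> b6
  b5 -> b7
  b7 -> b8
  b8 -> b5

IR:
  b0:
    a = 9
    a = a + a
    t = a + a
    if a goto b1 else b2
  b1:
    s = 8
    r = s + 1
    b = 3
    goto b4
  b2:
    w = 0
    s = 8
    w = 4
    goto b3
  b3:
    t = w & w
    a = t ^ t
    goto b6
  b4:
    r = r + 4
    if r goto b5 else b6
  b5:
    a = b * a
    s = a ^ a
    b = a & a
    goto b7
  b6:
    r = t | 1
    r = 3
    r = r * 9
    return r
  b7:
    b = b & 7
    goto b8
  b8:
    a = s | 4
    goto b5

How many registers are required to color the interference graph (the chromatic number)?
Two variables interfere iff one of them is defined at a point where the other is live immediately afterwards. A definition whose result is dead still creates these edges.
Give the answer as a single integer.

Answer: 4

Working:
Block summaries:
  b0: def={a,t} ue=∅
  b1: def={b,r,s} ue=∅
  b2: def={s,w} ue=∅
  b3: def={a,t} ue={w}
  b4: def={r} ue={r}
  b5: def={a,b,s} ue={a,b}
  b6: def={r} ue={t}
  b7: def={b} ue={b}
  b8: def={a} ue={s}

Live sets:
  b0 li=∅ lo={a,t}
  b1 li={a,t} lo={a,b,r,t}
  b2 li=∅ lo={w}
  b3 li={w} lo={t}
  b4 li={a,b,r,t} lo={a,b,t}
  b5 li={a,b} lo={b,s}
  b6 li={t} lo=∅
  b7 li={b,s} lo={b,s}
  b8 li={b,s} lo={a,b}

Interfere edges:
  a: {b,r,s,t}
  b: {a,r,s,t}
  r: {a,b,t}
  s: {a,b,t}
  t: {a,b,r,s}
  w: ∅

Registers:
  lower bound: {a,b,r,t} mutually conflict ⇒ χ ≥ 4
  assign a→r0 b→r1 r→r3 s→r3 t→r2 w→r0 — no edge inside a register ⇒ χ ≤ 4
  χ = 4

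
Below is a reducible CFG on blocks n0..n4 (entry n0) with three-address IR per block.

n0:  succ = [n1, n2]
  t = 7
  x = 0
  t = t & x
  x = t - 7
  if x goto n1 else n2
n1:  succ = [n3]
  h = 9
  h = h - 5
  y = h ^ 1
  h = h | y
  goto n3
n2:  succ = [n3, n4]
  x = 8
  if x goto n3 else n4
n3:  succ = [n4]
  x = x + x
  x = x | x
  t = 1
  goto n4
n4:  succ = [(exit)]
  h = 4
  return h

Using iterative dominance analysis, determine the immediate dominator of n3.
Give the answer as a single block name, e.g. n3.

idom tree: n1←n0 n2←n0 n3←n0 n4←n0
Join-block Dom:
  n3: preds {n1,n2}: {n0,n1} ∩ {n0,n2} = {n0}; idom=n0
  n4: preds {n2,n3}: {n0,n2} ∩ {n0,n3} = {n0}; idom=n0

idom(n3) = n0

Answer: n0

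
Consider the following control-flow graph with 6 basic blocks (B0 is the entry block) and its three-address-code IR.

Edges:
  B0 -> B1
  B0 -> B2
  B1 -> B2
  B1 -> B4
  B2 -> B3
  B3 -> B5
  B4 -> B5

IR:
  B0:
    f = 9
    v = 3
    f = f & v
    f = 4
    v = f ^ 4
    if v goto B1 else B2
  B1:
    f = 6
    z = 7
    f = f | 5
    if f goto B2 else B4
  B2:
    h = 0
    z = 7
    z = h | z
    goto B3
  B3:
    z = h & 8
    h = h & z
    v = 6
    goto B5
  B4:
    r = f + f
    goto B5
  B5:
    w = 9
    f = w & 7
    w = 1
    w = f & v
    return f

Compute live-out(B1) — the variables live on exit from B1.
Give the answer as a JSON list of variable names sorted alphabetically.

Answer: ["f", "v"]

Derivation:
def/use:
  B0: {f,v} / ∅
  B1: {f,z} / ∅
  B2: {h,z} / ∅
  B3: {h,v,z} / {h}
  B4: {r} / {f}
  B5: {f,w} / {v}

Live sets:
  B0 li=∅ lo={v}
  B1 li={v} lo={f,v}
  B2 li=∅ lo={h}
  B3 li={h} lo={v}
  B4 li={f,v} lo={v}
  B5 li={v} lo=∅

live-out(B1) = ["f", "v"]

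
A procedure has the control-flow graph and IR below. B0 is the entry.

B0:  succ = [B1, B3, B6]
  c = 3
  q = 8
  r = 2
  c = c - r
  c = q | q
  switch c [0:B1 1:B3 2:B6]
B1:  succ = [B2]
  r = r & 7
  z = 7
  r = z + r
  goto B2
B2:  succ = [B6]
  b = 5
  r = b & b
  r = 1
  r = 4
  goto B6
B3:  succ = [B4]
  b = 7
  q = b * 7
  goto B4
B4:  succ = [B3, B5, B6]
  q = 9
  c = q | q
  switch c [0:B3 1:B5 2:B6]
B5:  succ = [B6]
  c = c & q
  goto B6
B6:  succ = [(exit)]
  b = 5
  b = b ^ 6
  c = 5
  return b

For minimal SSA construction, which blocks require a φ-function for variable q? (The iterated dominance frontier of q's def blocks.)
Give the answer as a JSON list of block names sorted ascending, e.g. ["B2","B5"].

Answer: ["B3", "B6"]

Derivation:
idom tree: B1←B0 B2←B1 B3←B0 B4←B3 B5←B4 B6←B0
Dom∩ at merges:
  B3: preds {B0,B4}: {B0} ∩ {B0,B3,B4} = {B0}; idom=B0
  B6: preds {B0,B2,B4,B5}: {B0} ∩ {B0,B1,B2} ∩ {B0,B3,B4} ∩ {B0,B3,B4,B5} = {B0}; idom=B0

DF derivation:
  B3←B0: walk · to B0
  B3←B4: walk B4→B3 to B0
  B6←B0: walk · to B0
  B6←B2: walk B2→B1 to B0
  B6←B4: walk B4→B3 to B0
  B6←B5: walk B5→B4→B3 to B0
  B0 → ∅
  B1 → {B6}
  B2 → {B6}
  B3 → {B3,B6}
  B4 → {B3,B6}
  B5 → {B6}
  B6 → ∅

φ for q: defs {B0,B3,B4}
  DF⁺ = {B3,B6}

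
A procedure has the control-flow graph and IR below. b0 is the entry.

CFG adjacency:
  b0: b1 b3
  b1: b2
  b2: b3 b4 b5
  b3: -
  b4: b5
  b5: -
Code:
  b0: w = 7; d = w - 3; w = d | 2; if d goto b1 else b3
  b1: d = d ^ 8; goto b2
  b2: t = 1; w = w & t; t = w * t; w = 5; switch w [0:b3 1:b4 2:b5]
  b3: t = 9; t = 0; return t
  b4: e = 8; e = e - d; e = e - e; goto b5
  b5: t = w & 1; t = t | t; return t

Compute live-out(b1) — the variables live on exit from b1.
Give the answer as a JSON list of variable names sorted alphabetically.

Answer: ["d", "w"]

Analysis:
Per-block:
  b0 def {d,w} use ∅
  b1 def {d} use {d}
  b2 def {t,w} use {w}
  b3 def {t} use ∅
  b4 def {e} use {d}
  b5 def {t} use {w}

Liveness:
  b0: in=∅ out={d,w}
  b1: in={d,w} out={d,w}
  b2: in={d,w} out={d,w}
  b3: in=∅ out=∅
  b4: in={d,w} out={w}
  b5: in={w} out=∅

live-out(b1) = ["d", "w"]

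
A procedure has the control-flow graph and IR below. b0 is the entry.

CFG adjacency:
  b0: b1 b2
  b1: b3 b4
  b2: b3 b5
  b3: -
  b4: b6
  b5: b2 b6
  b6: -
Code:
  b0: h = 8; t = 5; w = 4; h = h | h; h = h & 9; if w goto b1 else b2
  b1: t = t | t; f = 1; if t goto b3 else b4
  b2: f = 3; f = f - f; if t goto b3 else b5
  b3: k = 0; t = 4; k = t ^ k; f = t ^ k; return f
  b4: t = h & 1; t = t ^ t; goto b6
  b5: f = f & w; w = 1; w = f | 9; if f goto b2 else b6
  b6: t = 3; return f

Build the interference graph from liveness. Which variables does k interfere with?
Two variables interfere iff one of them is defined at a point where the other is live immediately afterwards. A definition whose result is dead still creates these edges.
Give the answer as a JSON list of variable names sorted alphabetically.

Answer: ["t"]

Derivation:
Per-block:
  b0: {h,t,w} / ∅
  b1: {f,t} / {t}
  b2: {f} / {t}
  b3: {f,k,t} / ∅
  b4: {t} / {h}
  b5: {f,w} / {f,w}
  b6: {t} / {f}

Liveness:
  b0: in=∅ out={h,t,w}
  b1: in={h,t} out={f,h}
  b2: in={t,w} out={f,t,w}
  b3: in=∅ out=∅
  b4: in={f,h} out={f}
  b5: in={f,t,w} out={f,t,w}
  b6: in={f} out=∅

Conflict graph:
  f↔{h,t,w}
  h↔{f,t,w}
  k↔{t}
  t↔{f,h,k,w}
  w↔{f,h,t}

N(k) = ["t"]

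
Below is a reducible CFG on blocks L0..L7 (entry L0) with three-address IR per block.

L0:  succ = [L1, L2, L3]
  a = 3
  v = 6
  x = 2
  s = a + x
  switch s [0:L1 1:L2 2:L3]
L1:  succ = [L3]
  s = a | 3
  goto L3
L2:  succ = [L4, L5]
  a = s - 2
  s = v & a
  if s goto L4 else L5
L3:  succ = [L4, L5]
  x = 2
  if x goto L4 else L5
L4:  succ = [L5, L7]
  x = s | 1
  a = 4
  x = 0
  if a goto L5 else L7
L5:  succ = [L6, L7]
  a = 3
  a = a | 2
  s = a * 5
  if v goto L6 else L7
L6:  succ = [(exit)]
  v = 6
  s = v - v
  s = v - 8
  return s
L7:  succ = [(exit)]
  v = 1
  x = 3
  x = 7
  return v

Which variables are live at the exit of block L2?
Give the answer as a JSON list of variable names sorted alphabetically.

Per-block:
  L0: def={a,s,v,x} ue=∅
  L1: def={s} ue={a}
  L2: def={a,s} ue={s,v}
  L3: def={x} ue=∅
  L4: def={a,x} ue={s}
  L5: def={a,s} ue={v}
  L6: def={s,v} ue=∅
  L7: def={v,x} ue=∅

Live sets:
  L0 li=∅ lo={a,s,v}
  L1 li={a,v} lo={s,v}
  L2 li={s,v} lo={s,v}
  L3 li={s,v} lo={s,v}
  L4 li={s,v} lo={v}
  L5 li={v} lo=∅
  L6 li=∅ lo=∅
  L7 li=∅ lo=∅

live-out(L2) = ["s", "v"]

Answer: ["s", "v"]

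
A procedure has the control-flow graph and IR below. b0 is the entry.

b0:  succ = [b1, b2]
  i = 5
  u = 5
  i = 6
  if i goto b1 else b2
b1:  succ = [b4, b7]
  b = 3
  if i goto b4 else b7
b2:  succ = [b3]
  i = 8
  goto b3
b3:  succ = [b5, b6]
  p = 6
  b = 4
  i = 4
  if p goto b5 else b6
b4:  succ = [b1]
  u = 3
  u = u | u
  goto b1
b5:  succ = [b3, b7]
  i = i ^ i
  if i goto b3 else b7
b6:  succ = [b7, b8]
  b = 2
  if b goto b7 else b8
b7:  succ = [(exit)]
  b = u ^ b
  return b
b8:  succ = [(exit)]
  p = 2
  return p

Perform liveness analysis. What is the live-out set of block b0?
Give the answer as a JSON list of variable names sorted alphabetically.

Answer: ["i", "u"]

Derivation:
def/use:
  b0 def {i,u} use ∅
  b1 def {b} use {i}
  b2 def {i} use ∅
  b3 def {b,i,p} use ∅
  b4 def {u} use ∅
  b5 def {i} use {i}
  b6 def {b} use ∅
  b7 def {b} use {b,u}
  b8 def {p} use ∅

Live sets:
  b0 li=∅ lo={i,u}
  b1 li={i,u} lo={b,i,u}
  b2 li={u} lo={u}
  b3 li={u} lo={b,i,u}
  b4 li={i} lo={i,u}
  b5 li={b,i,u} lo={b,u}
  b6 li={u} lo={b,u}
  b7 li={b,u} lo=∅
  b8 li=∅ lo=∅

live-out(b0) = ["i", "u"]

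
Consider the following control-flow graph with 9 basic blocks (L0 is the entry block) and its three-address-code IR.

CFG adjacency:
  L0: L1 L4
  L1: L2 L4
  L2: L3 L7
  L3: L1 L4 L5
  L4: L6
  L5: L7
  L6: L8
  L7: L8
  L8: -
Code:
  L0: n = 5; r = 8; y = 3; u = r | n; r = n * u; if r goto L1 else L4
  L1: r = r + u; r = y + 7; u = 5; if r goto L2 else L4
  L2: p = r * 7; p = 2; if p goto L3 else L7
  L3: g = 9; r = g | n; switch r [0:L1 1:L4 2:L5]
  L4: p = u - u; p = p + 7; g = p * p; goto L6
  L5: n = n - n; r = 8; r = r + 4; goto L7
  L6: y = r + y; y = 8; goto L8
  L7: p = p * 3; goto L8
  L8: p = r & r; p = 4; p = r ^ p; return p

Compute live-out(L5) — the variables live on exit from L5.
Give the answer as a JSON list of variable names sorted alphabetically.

Per-block:
  L0: {n,r,u,y} / ∅
  L1: {r,u} / {r,u,y}
  L2: {p} / {r}
  L3: {g,r} / {n}
  L4: {g,p} / {u}
  L5: {n,r} / {n}
  L6: {y} / {r,y}
  L7: {p} / {p}
  L8: {p} / {r}

Liveness:
  L0: in=∅ out={n,r,u,y}
  L1: in={n,r,u,y} out={n,r,u,y}
  L2: in={n,r,u,y} out={n,p,r,u,y}
  L3: in={n,p,u,y} out={n,p,r,u,y}
  L4: in={r,u,y} out={r,y}
  L5: in={n,p} out={p,r}
  L6: in={r,y} out={r}
  L7: in={p,r} out={r}
  L8: in={r} out=∅

live-out(L5) = ["p", "r"]

Answer: ["p", "r"]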